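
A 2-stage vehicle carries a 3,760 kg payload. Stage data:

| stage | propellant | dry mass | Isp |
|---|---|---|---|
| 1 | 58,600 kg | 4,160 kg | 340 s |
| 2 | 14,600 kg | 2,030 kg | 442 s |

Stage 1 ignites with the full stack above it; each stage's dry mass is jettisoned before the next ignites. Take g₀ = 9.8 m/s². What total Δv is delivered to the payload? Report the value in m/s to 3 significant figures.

Ignition mass of stage 1 = 58,600+4,160 + 14,600+2,030 + 3,760 = 83,150 kg.
Stage 1: m₀ = 83,150 kg, m_f = 83,150 − 58,600 = 24,550 kg; Δv = 340×9.8×ln(3.387) = 3332.0×1.2199 ≈ 4065 m/s.
Stage 2: m₀ = 20,390 kg, m_f = 20,390 − 14,600 = 5,790 kg; Δv = 442×9.8×ln(3.522) = 4331.6×1.2589 ≈ 5453 m/s.
Total Δv = 4065 + 5453 = 9518 m/s.

Δv ≈ 9520 m/s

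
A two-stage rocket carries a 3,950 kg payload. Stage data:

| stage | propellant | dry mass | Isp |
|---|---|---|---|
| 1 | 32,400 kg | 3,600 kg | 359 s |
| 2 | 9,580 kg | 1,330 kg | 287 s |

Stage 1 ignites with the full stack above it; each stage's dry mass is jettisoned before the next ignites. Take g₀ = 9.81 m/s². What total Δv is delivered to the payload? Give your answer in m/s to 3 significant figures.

Ignition mass of stage 1 = 32,400+3,600 + 9,580+1,330 + 3,950 = 50,860 kg.
Stage 1: m₀ = 50,860 kg, m_f = 50,860 − 32,400 = 18,460 kg; Δv = 359×9.81×ln(2.755) = 3521.8×1.0135 ≈ 3569 m/s.
Stage 2: m₀ = 14,860 kg, m_f = 14,860 − 9,580 = 5,280 kg; Δv = 287×9.81×ln(2.814) = 2815.5×1.0347 ≈ 2913 m/s.
Total Δv = 3569 + 2913 = 6482 m/s.

Δv ≈ 6480 m/s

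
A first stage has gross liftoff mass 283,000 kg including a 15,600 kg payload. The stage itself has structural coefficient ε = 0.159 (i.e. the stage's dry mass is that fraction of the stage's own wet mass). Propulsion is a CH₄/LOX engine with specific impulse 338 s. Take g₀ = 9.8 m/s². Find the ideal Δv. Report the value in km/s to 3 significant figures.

Δv ≈ 5.24 km/s

Stage wet mass = m₀ − payload = 283,000 − 15,600 = 267,400 kg.
Stage dry mass = ε × stage wet mass = 0.159 × 267,400 = 42,516.6 kg.
Burnout mass m_f = stage dry + payload = 42,516.6 + 15,600 = 58,116.6 kg.
v_e = Isp · g₀ = 338 × 9.8 = 3312.4 m/s.
By the Tsiolkovsky rocket equation, Δv = v_e · ln(283,000/58,116.6) = 3312.4 × ln(4.87) = 3312.4 × 1.5830 ≈ 5244 m/s.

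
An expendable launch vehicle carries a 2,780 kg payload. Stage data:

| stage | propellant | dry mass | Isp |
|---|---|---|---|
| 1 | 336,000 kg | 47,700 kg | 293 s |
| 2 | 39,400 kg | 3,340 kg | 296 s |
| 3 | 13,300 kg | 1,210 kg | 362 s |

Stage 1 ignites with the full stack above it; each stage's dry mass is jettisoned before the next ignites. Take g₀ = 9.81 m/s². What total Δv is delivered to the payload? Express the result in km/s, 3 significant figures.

Ignition mass of stage 1 = 336,000+47,700 + 39,400+3,340 + 13,300+1,210 + 2,780 = 443,730 kg.
Stage 1: m₀ = 443,730 kg, m_f = 443,730 − 336,000 = 107,730 kg; Δv = 293×9.81×ln(4.119) = 2874.3×1.4156 ≈ 4069 m/s.
Stage 2: m₀ = 60,030 kg, m_f = 60,030 − 39,400 = 20,630 kg; Δv = 296×9.81×ln(2.91) = 2903.8×1.0681 ≈ 3102 m/s.
Stage 3: m₀ = 17,290 kg, m_f = 17,290 − 13,300 = 3,990 kg; Δv = 362×9.81×ln(4.333) = 3551.2×1.4663 ≈ 5207 m/s.
Total Δv = 4069 + 3102 + 5207 = 12378 m/s.

Δv ≈ 12.4 km/s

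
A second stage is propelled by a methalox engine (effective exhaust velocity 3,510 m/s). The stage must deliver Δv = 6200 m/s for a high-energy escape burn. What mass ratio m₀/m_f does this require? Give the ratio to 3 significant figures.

mass ratio ≈ 5.85

Using Δv = v_e ln(m₀/m_f): m₀/m_f = exp(Δv / v_e) = exp(6200 / 3510.0) = exp(1.7664) = 5.8496.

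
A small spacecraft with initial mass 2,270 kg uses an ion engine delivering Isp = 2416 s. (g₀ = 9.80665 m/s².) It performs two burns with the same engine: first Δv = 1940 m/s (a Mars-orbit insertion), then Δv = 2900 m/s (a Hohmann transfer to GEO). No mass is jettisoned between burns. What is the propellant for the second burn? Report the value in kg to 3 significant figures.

v_e = Isp · g₀ = 2416 × 9.80665 = 23692.9 m/s.
After the first burn: m = 2270 × exp(−1940/23692.9) = 2270 × 0.92138 = 2,091.53 kg.
After the second burn: m = 2,091.53 × exp(−2900/23692.9) = 2,091.53 × 0.88479 = 1,850.56 kg.
Second-burn propellant = 2,091.53 − 1,850.56 = 240.97 kg.

propellant for the second burn ≈ 241 kg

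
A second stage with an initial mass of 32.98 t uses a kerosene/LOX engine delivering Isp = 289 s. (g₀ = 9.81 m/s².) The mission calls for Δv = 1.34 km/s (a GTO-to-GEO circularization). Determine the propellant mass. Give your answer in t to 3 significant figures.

propellant mass ≈ 12.4 t

v_e = Isp · g₀ = 289 × 9.81 = 2835.1 m/s.
Using Δv = v_e ln(m₀/m_f): m₀/m_f = exp(Δv / v_e) = exp(1340 / 2835.1) = exp(0.4726) = 1.6042.
m_f = 32.98 / 1.6042 = 20.5585 t, so propellant = m₀ − m_f = 32.98 − 20.5585 = 12.4215 t.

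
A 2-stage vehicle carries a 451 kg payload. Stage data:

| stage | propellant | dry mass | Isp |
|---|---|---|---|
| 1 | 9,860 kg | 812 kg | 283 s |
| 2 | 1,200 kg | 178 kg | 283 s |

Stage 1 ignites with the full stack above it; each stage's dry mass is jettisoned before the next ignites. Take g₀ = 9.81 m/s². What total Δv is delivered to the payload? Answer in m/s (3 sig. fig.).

Ignition mass of stage 1 = 9,860+812 + 1,200+178 + 451 = 12,501 kg.
Stage 1: m₀ = 12,501 kg, m_f = 12,501 − 9,860 = 2,641 kg; Δv = 283×9.81×ln(4.733) = 2776.2×1.5547 ≈ 4316 m/s.
Stage 2: m₀ = 1,829 kg, m_f = 1,829 − 1,200 = 629 kg; Δv = 283×9.81×ln(2.908) = 2776.2×1.0674 ≈ 2963 m/s.
Total Δv = 4316 + 2963 = 7279 m/s.

Δv ≈ 7280 m/s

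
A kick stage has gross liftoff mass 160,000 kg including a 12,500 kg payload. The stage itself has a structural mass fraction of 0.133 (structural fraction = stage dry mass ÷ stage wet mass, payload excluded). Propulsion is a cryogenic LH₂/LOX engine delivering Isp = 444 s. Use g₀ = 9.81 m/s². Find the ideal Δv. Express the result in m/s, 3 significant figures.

Stage wet mass = m₀ − payload = 160,000 − 12,500 = 147,500 kg.
Stage dry mass = ε × stage wet mass = 0.133 × 147,500 = 19,617.5 kg.
Burnout mass m_f = stage dry + payload = 19,617.5 + 12,500 = 32,117.5 kg.
v_e = Isp · g₀ = 444 × 9.81 = 4355.6 m/s.
By the Tsiolkovsky rocket equation, Δv = v_e · ln(160,000/32,117.5) = 4355.6 × ln(4.982) = 4355.6 × 1.6058 ≈ 6994 m/s.

Δv ≈ 6990 m/s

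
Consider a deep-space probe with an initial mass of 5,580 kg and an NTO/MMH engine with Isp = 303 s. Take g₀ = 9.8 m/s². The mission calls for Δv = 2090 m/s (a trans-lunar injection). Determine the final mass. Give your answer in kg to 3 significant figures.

v_e = Isp · g₀ = 303 × 9.8 = 2969.4 m/s.
From the ideal rocket equation, m₀/m_f = exp(Δv / v_e) = exp(2090 / 2969.4) = exp(0.7038) = 2.0215.
m_f = m₀ / 2.0215 = 5,580 / 2.0215 = 2,760.33 kg.

final mass ≈ 2760 kg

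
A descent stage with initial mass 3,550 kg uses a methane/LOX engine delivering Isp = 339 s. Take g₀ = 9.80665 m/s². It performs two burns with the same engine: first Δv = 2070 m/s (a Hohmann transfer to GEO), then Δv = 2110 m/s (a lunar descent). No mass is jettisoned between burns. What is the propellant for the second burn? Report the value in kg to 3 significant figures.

propellant for the second burn ≈ 895 kg

v_e = Isp · g₀ = 339 × 9.80665 = 3324.5 m/s.
After the first burn: m = 3550 × exp(−2070/3324.5) = 3550 × 0.53652 = 1,904.65 kg.
After the second burn: m = 1,904.65 × exp(−2110/3324.5) = 1,904.65 × 0.53010 = 1,009.65 kg.
Second-burn propellant = 1,904.65 − 1,009.65 = 895 kg.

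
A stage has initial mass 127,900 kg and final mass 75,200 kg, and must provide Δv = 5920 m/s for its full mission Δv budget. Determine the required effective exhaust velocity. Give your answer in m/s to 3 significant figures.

v_e ≈ 11100 m/s

ln(m₀/m_f) = ln(127900/75200) = ln(1.701) = 0.5311.
From the ideal rocket equation, v_e = Δv / ln(m₀/m_f) = 5920 / 0.5311 = 11146.7 m/s.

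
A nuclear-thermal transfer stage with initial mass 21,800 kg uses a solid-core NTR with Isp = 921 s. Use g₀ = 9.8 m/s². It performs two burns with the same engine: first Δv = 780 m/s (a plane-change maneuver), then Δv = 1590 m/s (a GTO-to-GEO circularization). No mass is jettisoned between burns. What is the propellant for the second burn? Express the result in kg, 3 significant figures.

propellant for the second burn ≈ 3230 kg

v_e = Isp · g₀ = 921 × 9.8 = 9025.8 m/s.
After the first burn: m = 21800 × exp(−780/9025.8) = 21800 × 0.91721 = 19,995.2 kg.
After the second burn: m = 19,995.2 × exp(−1590/9025.8) = 19,995.2 × 0.83848 = 16,765.6 kg.
Second-burn propellant = 19,995.2 − 16,765.6 = 3,229.6 kg.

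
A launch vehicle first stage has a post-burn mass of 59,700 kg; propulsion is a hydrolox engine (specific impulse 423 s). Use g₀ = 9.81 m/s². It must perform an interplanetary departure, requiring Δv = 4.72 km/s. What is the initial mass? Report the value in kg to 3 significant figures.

v_e = Isp · g₀ = 423 × 9.81 = 4149.6 m/s.
From the ideal rocket equation, m₀/m_f = exp(Δv / v_e) = exp(4720 / 4149.6) = exp(1.1375) = 3.1188.
m₀ = m_f × 3.1188 = 59,700 × 3.1188 = 186,192 kg.

initial mass ≈ 186000 kg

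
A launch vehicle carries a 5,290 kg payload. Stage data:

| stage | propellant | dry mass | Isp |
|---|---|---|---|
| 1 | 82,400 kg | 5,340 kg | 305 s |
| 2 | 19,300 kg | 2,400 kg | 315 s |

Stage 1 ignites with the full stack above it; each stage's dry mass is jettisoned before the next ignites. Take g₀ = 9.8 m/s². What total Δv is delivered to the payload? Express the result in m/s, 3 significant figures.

Δv ≈ 7660 m/s

Ignition mass of stage 1 = 82,400+5,340 + 19,300+2,400 + 5,290 = 114,730 kg.
Stage 1: m₀ = 114,730 kg, m_f = 114,730 − 82,400 = 32,330 kg; Δv = 305×9.8×ln(3.549) = 2989.0×1.2666 ≈ 3786 m/s.
Stage 2: m₀ = 26,990 kg, m_f = 26,990 − 19,300 = 7,690 kg; Δv = 315×9.8×ln(3.51) = 3087.0×1.2555 ≈ 3876 m/s.
Total Δv = 3786 + 3876 = 7662 m/s.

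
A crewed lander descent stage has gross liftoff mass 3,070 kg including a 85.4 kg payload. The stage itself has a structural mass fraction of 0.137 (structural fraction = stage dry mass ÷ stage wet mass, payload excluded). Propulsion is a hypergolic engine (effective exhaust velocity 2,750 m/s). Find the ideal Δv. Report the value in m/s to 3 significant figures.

Stage wet mass = m₀ − payload = 3,070 − 85.4 = 2,984.6 kg.
Stage dry mass = ε × stage wet mass = 0.137 × 2,984.6 = 408.89 kg.
Burnout mass m_f = stage dry + payload = 408.89 + 85.4 = 494.29 kg.
Rocket equation: Δv = v_e · ln(3,070/494.29) = 2750.0 × ln(6.211) = 2750.0 × 1.8263 ≈ 5022 m/s.

Δv ≈ 5020 m/s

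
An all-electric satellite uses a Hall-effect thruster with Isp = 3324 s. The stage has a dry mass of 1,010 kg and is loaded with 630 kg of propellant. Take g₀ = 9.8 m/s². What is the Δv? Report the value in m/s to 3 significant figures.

v_e = Isp · g₀ = 3324 × 9.8 = 32575.2 m/s.
m₀ = m_dry + m_prop = 1,010 + 630 = 1,640 kg.
From the ideal rocket equation, Δv = v_e · ln(m₀/m_f) = 32575.2 × ln(1.624) = 32575.2 × 0.4847 ≈ 15790.7 m/s.

Δv ≈ 15800 m/s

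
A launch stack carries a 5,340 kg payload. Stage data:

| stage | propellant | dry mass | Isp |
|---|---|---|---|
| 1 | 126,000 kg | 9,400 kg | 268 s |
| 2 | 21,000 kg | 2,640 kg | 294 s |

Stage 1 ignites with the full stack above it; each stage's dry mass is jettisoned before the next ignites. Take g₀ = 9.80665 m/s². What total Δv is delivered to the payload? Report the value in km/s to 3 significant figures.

Ignition mass of stage 1 = 126,000+9,400 + 21,000+2,640 + 5,340 = 164,380 kg.
Stage 1: m₀ = 164,380 kg, m_f = 164,380 − 126,000 = 38,380 kg; Δv = 268×9.80665×ln(4.283) = 2628.2×1.4546 ≈ 3823 m/s.
Stage 2: m₀ = 28,980 kg, m_f = 28,980 − 21,000 = 7,980 kg; Δv = 294×9.80665×ln(3.632) = 2883.2×1.2897 ≈ 3718 m/s.
Total Δv = 3823 + 3718 = 7541 m/s.

Δv ≈ 7.54 km/s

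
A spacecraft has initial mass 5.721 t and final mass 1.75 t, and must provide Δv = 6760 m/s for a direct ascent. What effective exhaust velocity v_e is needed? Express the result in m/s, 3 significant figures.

v_e ≈ 5710 m/s

ln(m₀/m_f) = ln(5721/1750) = ln(3.269) = 1.1845.
Rocket equation: v_e = Δv / ln(m₀/m_f) = 6760 / 1.1845 = 5706.9 m/s.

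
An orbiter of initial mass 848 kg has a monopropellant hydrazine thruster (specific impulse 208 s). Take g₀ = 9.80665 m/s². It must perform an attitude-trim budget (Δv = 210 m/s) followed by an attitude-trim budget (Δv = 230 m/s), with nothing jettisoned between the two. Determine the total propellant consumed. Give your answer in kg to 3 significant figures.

total propellant consumed ≈ 165 kg

v_e = Isp · g₀ = 208 × 9.80665 = 2039.8 m/s.
After the first burn: m = 848 × exp(−210/2039.8) = 848 × 0.90217 = 765.04 kg.
After the second burn: m = 765.04 × exp(−230/2039.8) = 765.04 × 0.89337 = 683.464 kg.
Total propellant = m₀ − m_final = 848 − 683.464 = 164.536 kg.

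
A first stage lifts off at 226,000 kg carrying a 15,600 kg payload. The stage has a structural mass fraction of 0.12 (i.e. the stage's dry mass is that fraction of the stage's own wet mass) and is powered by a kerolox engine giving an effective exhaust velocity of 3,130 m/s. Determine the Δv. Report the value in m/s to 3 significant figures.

Δv ≈ 5350 m/s

Stage wet mass = m₀ − payload = 226,000 − 15,600 = 210,400 kg.
Stage dry mass = ε × stage wet mass = 0.12 × 210,400 = 25,248 kg.
Burnout mass m_f = stage dry + payload = 25,248 + 15,600 = 40,848 kg.
Using Δv = v_e ln(m₀/m_f): Δv = v_e · ln(226,000/40,848) = 3130.0 × ln(5.533) = 3130.0 × 1.7107 ≈ 5354 m/s.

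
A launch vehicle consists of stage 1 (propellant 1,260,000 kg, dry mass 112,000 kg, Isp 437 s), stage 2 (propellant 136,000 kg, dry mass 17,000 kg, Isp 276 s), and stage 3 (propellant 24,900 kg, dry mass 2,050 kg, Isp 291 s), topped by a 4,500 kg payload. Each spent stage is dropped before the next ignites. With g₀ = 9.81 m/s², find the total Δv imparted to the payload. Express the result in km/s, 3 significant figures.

Ignition mass of stage 1 = 1,260,000+112,000 + 136,000+17,000 + 24,900+2,050 + 4,500 = 1,556,450 kg.
Stage 1: m₀ = 1,556,450 kg, m_f = 1,556,450 − 1,260,000 = 296,450 kg; Δv = 437×9.81×ln(5.25) = 4287.0×1.6583 ≈ 7109 m/s.
Stage 2: m₀ = 184,450 kg, m_f = 184,450 − 136,000 = 48,450 kg; Δv = 276×9.81×ln(3.807) = 2707.6×1.3368 ≈ 3620 m/s.
Stage 3: m₀ = 31,450 kg, m_f = 31,450 − 24,900 = 6,550 kg; Δv = 291×9.81×ln(4.802) = 2854.7×1.5689 ≈ 4479 m/s.
Total Δv = 7109 + 3620 + 4479 = 15208 m/s.

Δv ≈ 15.2 km/s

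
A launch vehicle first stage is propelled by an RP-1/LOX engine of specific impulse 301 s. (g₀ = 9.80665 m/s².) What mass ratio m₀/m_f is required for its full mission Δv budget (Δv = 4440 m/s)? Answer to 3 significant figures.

mass ratio ≈ 4.50

v_e = Isp · g₀ = 301 × 9.80665 = 2951.8 m/s.
Using Δv = v_e ln(m₀/m_f): m₀/m_f = exp(Δv / v_e) = exp(4440 / 2951.8) = exp(1.5042) = 4.5004.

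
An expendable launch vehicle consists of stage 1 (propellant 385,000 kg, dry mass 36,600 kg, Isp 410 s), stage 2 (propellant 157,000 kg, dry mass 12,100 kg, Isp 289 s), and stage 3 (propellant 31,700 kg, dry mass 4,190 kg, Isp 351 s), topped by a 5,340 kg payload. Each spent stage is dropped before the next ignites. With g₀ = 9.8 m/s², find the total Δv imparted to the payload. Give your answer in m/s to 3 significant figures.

Ignition mass of stage 1 = 385,000+36,600 + 157,000+12,100 + 31,700+4,190 + 5,340 = 631,930 kg.
Stage 1: m₀ = 631,930 kg, m_f = 631,930 − 385,000 = 246,930 kg; Δv = 410×9.8×ln(2.559) = 4018.0×0.9397 ≈ 3776 m/s.
Stage 2: m₀ = 210,330 kg, m_f = 210,330 − 157,000 = 53,330 kg; Δv = 289×9.8×ln(3.944) = 2832.2×1.3722 ≈ 3886 m/s.
Stage 3: m₀ = 41,230 kg, m_f = 41,230 − 31,700 = 9,530 kg; Δv = 351×9.8×ln(4.326) = 3439.8×1.4647 ≈ 5038 m/s.
Total Δv = 3776 + 3886 + 5038 = 12700 m/s.

Δv ≈ 12700 m/s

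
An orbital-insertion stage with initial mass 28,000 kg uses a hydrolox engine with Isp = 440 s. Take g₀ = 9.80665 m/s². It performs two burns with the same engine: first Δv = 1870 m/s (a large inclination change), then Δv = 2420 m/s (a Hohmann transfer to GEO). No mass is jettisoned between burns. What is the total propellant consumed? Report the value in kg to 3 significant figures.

total propellant consumed ≈ 17600 kg

v_e = Isp · g₀ = 440 × 9.80665 = 4314.9 m/s.
After the first burn: m = 28000 × exp(−1870/4314.9) = 28000 × 0.64831 = 18,152.7 kg.
After the second burn: m = 18,152.7 × exp(−2420/4314.9) = 18,152.7 × 0.57073 = 10,360.3 kg.
Total propellant = m₀ − m_final = 28000 − 10,360.3 = 17,639.7 kg.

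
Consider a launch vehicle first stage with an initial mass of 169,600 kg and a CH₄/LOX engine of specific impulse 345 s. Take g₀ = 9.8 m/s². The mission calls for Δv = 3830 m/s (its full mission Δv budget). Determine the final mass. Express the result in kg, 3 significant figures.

v_e = Isp · g₀ = 345 × 9.8 = 3381.0 m/s.
m₀/m_f = exp(Δv / v_e) = exp(3830 / 3381.0) = exp(1.1328) = 3.1043.
m_f = m₀ / 3.1043 = 169,600 / 3.1043 = 54,633.9 kg.

final mass ≈ 54600 kg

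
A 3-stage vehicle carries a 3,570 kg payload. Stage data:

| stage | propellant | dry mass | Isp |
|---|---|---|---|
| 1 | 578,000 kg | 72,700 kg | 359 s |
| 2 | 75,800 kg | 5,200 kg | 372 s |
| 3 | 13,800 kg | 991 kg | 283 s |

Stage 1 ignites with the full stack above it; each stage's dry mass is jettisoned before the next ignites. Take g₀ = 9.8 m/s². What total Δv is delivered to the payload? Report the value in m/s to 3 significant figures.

Ignition mass of stage 1 = 578,000+72,700 + 75,800+5,200 + 13,800+991 + 3,570 = 750,061 kg.
Stage 1: m₀ = 750,061 kg, m_f = 750,061 − 578,000 = 172,061 kg; Δv = 359×9.8×ln(4.359) = 3518.2×1.4723 ≈ 5180 m/s.
Stage 2: m₀ = 99,361 kg, m_f = 99,361 − 75,800 = 23,561 kg; Δv = 372×9.8×ln(4.217) = 3645.6×1.4392 ≈ 5247 m/s.
Stage 3: m₀ = 18,361 kg, m_f = 18,361 − 13,800 = 4,561 kg; Δv = 283×9.8×ln(4.026) = 2773.4×1.3927 ≈ 3862 m/s.
Total Δv = 5180 + 5247 + 3862 = 14289 m/s.

Δv ≈ 14300 m/s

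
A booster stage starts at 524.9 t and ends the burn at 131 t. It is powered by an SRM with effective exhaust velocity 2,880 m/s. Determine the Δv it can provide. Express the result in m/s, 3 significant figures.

Δv = v_e · ln(m₀/m_f) = 2880.0 × ln(4.007) = 2880.0 × 1.3880 ≈ 3997.5 m/s.

Δv ≈ 4000 m/s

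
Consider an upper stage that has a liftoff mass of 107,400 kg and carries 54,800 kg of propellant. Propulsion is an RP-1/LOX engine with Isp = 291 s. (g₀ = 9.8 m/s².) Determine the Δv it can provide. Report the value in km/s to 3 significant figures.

v_e = Isp · g₀ = 291 × 9.8 = 2851.8 m/s.
m_f = m₀ − m_prop = 107,400 − 54,800 = 52,600 kg.
Δv = v_e · ln(m₀/m_f) = 2851.8 × ln(2.042) = 2851.8 × 0.7138 ≈ 2035.7 m/s.

Δv ≈ 2.04 km/s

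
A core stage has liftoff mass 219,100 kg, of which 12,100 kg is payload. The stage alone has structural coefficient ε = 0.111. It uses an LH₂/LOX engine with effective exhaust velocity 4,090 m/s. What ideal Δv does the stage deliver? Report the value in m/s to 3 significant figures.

Δv ≈ 7490 m/s

Stage wet mass = m₀ − payload = 219,100 − 12,100 = 207,000 kg.
Stage dry mass = ε × stage wet mass = 0.111 × 207,000 = 22,977 kg.
Burnout mass m_f = stage dry + payload = 22,977 + 12,100 = 35,077 kg.
Rocket equation: Δv = v_e · ln(219,100/35,077) = 4090.0 × ln(6.246) = 4090.0 × 1.8320 ≈ 7493 m/s.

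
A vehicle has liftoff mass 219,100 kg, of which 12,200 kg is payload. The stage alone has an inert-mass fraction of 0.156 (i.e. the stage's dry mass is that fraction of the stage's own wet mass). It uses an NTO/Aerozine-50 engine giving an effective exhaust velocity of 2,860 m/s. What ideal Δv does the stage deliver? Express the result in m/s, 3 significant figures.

Stage wet mass = m₀ − payload = 219,100 − 12,200 = 206,900 kg.
Stage dry mass = ε × stage wet mass = 0.156 × 206,900 = 32,276.4 kg.
Burnout mass m_f = stage dry + payload = 32,276.4 + 12,200 = 44,476.4 kg.
By the Tsiolkovsky rocket equation, Δv = v_e · ln(219,100/44,476.4) = 2860.0 × ln(4.926) = 2860.0 × 1.5946 ≈ 4560 m/s.

Δv ≈ 4560 m/s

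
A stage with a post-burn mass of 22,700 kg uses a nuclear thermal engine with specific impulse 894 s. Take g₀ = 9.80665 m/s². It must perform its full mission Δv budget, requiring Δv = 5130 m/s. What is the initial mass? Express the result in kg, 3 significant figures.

initial mass ≈ 40800 kg

v_e = Isp · g₀ = 894 × 9.80665 = 8767.1 m/s.
From the ideal rocket equation, m₀/m_f = exp(Δv / v_e) = exp(5130 / 8767.1) = exp(0.5851) = 1.7952.
m₀ = m_f × 1.7952 = 22,700 × 1.7952 = 40,751 kg.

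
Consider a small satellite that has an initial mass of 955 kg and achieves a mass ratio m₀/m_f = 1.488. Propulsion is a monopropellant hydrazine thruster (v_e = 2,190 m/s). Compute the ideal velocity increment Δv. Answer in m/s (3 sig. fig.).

Δv ≈ 870 m/s

Δv = v_e · ln(1.488) = 2190.0 × 0.3974 ≈ 870.4 m/s.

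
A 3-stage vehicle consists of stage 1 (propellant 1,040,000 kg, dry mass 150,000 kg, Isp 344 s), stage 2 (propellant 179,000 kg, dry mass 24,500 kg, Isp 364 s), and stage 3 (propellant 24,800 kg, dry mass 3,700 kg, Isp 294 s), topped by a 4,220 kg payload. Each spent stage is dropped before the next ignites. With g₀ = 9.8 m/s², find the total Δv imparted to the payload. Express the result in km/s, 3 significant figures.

Ignition mass of stage 1 = 1,040,000+150,000 + 179,000+24,500 + 24,800+3,700 + 4,220 = 1,426,220 kg.
Stage 1: m₀ = 1,426,220 kg, m_f = 1,426,220 − 1,040,000 = 386,220 kg; Δv = 344×9.8×ln(3.693) = 3371.2×1.3064 ≈ 4404 m/s.
Stage 2: m₀ = 236,220 kg, m_f = 236,220 − 179,000 = 57,220 kg; Δv = 364×9.8×ln(4.128) = 3567.2×1.4179 ≈ 5058 m/s.
Stage 3: m₀ = 32,720 kg, m_f = 32,720 − 24,800 = 7,920 kg; Δv = 294×9.8×ln(4.131) = 2881.2×1.4186 ≈ 4087 m/s.
Total Δv = 4404 + 5058 + 4087 = 13549 m/s.

Δv ≈ 13.5 km/s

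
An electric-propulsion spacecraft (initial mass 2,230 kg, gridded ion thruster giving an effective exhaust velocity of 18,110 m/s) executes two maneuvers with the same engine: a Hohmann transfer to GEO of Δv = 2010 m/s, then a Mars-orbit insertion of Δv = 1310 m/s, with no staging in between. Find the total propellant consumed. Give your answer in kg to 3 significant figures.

total propellant consumed ≈ 374 kg

After the first burn: m = 2230 × exp(−2010/18110.0) = 2230 × 0.89495 = 1,995.74 kg.
After the second burn: m = 1,995.74 × exp(−1310/18110.0) = 1,995.74 × 0.93022 = 1,856.48 kg.
Total propellant = m₀ − m_final = 2230 − 1,856.48 = 373.52 kg.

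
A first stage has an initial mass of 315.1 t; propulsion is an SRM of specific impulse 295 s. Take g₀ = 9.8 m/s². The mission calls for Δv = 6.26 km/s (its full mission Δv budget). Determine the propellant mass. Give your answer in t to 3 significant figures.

v_e = Isp · g₀ = 295 × 9.8 = 2891.0 m/s.
From the ideal rocket equation, m₀/m_f = exp(Δv / v_e) = exp(6260 / 2891.0) = exp(2.1653) = 8.7176.
m_f = 315.1 / 8.7176 = 36.1453 t, so propellant = m₀ − m_f = 315.1 − 36.1453 = 278.9547 t.

propellant mass ≈ 279 t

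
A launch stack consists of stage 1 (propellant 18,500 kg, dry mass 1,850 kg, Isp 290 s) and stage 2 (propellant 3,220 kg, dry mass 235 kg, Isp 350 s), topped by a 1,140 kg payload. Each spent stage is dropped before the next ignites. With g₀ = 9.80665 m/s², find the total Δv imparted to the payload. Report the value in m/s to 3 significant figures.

Δv ≈ 7990 m/s

Ignition mass of stage 1 = 18,500+1,850 + 3,220+235 + 1,140 = 24,945 kg.
Stage 1: m₀ = 24,945 kg, m_f = 24,945 − 18,500 = 6,445 kg; Δv = 290×9.80665×ln(3.87) = 2843.9×1.3534 ≈ 3849 m/s.
Stage 2: m₀ = 4,595 kg, m_f = 4,595 − 3,220 = 1,375 kg; Δv = 350×9.80665×ln(3.342) = 3432.3×1.2065 ≈ 4141 m/s.
Total Δv = 3849 + 4141 = 7990 m/s.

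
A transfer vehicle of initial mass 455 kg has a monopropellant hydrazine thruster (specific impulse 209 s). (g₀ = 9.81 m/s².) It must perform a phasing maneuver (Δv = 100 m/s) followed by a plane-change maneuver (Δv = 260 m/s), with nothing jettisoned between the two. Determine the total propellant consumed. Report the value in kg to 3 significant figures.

v_e = Isp · g₀ = 209 × 9.81 = 2050.3 m/s.
After the first burn: m = 455 × exp(−100/2050.3) = 455 × 0.95240 = 433.342 kg.
After the second burn: m = 433.342 × exp(−260/2050.3) = 433.342 × 0.88090 = 381.731 kg.
Total propellant = m₀ − m_final = 455 − 381.731 = 73.269 kg.

total propellant consumed ≈ 73.3 kg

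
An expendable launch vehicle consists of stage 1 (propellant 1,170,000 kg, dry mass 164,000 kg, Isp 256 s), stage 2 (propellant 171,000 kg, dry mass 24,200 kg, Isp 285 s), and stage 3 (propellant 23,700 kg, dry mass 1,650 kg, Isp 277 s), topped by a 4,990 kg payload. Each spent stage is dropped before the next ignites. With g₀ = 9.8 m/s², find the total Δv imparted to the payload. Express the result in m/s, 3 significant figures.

Ignition mass of stage 1 = 1,170,000+164,000 + 171,000+24,200 + 23,700+1,650 + 4,990 = 1,559,540 kg.
Stage 1: m₀ = 1,559,540 kg, m_f = 1,559,540 − 1,170,000 = 389,540 kg; Δv = 256×9.8×ln(4.004) = 2508.8×1.3872 ≈ 3480 m/s.
Stage 2: m₀ = 225,540 kg, m_f = 225,540 − 171,000 = 54,540 kg; Δv = 285×9.8×ln(4.135) = 2793.0×1.4196 ≈ 3965 m/s.
Stage 3: m₀ = 30,340 kg, m_f = 30,340 − 23,700 = 6,640 kg; Δv = 277×9.8×ln(4.569) = 2714.6×1.5194 ≈ 4124 m/s.
Total Δv = 3480 + 3965 + 4124 = 11569 m/s.

Δv ≈ 11600 m/s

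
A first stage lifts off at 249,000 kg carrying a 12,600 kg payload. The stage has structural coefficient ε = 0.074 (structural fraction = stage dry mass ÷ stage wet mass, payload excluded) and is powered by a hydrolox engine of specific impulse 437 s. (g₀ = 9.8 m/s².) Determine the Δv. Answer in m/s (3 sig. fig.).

Δv ≈ 9050 m/s

Stage wet mass = m₀ − payload = 249,000 − 12,600 = 236,400 kg.
Stage dry mass = ε × stage wet mass = 0.074 × 236,400 = 17,493.6 kg.
Burnout mass m_f = stage dry + payload = 17,493.6 + 12,600 = 30,093.6 kg.
v_e = Isp · g₀ = 437 × 9.8 = 4282.6 m/s.
Using Δv = v_e ln(m₀/m_f): Δv = v_e · ln(249,000/30,093.6) = 4282.6 × ln(8.274) = 4282.6 × 2.1131 ≈ 9050 m/s.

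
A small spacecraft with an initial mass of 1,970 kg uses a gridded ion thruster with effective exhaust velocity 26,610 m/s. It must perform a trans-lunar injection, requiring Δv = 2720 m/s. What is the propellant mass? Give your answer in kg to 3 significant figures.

Using Δv = v_e ln(m₀/m_f): m₀/m_f = exp(Δv / v_e) = exp(2720 / 26610.0) = exp(0.1022) = 1.1076.
m_f = 1,970 / 1.1076 = 1,778.62 kg, so propellant = m₀ − m_f = 1,970 − 1,778.62 = 191.38 kg.

propellant mass ≈ 191 kg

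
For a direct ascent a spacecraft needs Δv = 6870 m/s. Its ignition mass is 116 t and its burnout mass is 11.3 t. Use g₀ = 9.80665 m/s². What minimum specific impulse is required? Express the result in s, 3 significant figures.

ln(m₀/m_f) = ln(116000/11300) = ln(10.27) = 2.3288.
Using Δv = v_e ln(m₀/m_f): v_e = Δv / ln(m₀/m_f) = 6870 / 2.3288 = 2950.0 m/s.
Isp = v_e / g₀ = 2950.0 / 9.80665 = 300.8 s.

Isp ≈ 301 s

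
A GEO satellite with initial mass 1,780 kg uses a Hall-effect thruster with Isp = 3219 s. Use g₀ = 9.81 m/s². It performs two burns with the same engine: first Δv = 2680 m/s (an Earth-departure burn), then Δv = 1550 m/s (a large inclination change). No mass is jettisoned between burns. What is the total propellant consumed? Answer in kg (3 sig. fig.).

total propellant consumed ≈ 223 kg

v_e = Isp · g₀ = 3219 × 9.81 = 31578.4 m/s.
After the first burn: m = 1780 × exp(−2680/31578.4) = 1780 × 0.91863 = 1,635.16 kg.
After the second burn: m = 1,635.16 × exp(−1550/31578.4) = 1,635.16 × 0.95210 = 1,556.84 kg.
Total propellant = m₀ − m_final = 1780 − 1,556.84 = 223.16 kg.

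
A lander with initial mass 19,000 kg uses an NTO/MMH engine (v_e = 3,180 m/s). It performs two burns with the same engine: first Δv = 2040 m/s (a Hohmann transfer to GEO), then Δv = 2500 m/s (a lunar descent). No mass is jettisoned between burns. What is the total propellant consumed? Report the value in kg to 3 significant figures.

After the first burn: m = 19000 × exp(−2040/3180.0) = 19000 × 0.52650 = 10,003.5 kg.
After the second burn: m = 10,003.5 × exp(−2500/3180.0) = 10,003.5 × 0.45559 = 4,557.49 kg.
Total propellant = m₀ − m_final = 19000 − 4,557.49 = 14,442.51 kg.

total propellant consumed ≈ 14400 kg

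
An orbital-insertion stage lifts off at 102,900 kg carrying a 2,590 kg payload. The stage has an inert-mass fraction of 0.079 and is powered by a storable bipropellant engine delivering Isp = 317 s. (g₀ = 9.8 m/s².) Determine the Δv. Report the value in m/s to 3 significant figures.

Δv ≈ 7090 m/s

Stage wet mass = m₀ − payload = 102,900 − 2,590 = 100,310 kg.
Stage dry mass = ε × stage wet mass = 0.079 × 100,310 = 7,924.49 kg.
Burnout mass m_f = stage dry + payload = 7,924.49 + 2,590 = 10,514.49 kg.
v_e = Isp · g₀ = 317 × 9.8 = 3106.6 m/s.
By the Tsiolkovsky rocket equation, Δv = v_e · ln(102,900/10,514.49) = 3106.6 × ln(9.786) = 3106.6 × 2.2810 ≈ 7086 m/s.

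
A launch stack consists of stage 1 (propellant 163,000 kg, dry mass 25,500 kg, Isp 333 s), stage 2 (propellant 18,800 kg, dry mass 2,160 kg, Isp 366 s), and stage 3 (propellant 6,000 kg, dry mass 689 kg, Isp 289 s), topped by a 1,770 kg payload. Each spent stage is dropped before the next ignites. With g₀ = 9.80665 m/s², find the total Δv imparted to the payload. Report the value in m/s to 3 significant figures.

Δv ≈ 11700 m/s

Ignition mass of stage 1 = 163,000+25,500 + 18,800+2,160 + 6,000+689 + 1,770 = 217,919 kg.
Stage 1: m₀ = 217,919 kg, m_f = 217,919 − 163,000 = 54,919 kg; Δv = 333×9.80665×ln(3.968) = 3265.6×1.3783 ≈ 4501 m/s.
Stage 2: m₀ = 29,419 kg, m_f = 29,419 − 18,800 = 10,619 kg; Δv = 366×9.80665×ln(2.77) = 3589.2×1.0190 ≈ 3657 m/s.
Stage 3: m₀ = 8,459 kg, m_f = 8,459 − 6,000 = 2,459 kg; Δv = 289×9.80665×ln(3.44) = 2834.1×1.2355 ≈ 3501 m/s.
Total Δv = 4501 + 3657 + 3501 = 11659 m/s.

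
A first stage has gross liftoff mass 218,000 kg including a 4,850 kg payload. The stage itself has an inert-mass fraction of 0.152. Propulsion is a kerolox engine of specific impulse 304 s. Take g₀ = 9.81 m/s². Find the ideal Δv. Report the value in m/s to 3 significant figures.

Δv ≈ 5270 m/s

Stage wet mass = m₀ − payload = 218,000 − 4,850 = 213,150 kg.
Stage dry mass = ε × stage wet mass = 0.152 × 213,150 = 32,398.8 kg.
Burnout mass m_f = stage dry + payload = 32,398.8 + 4,850 = 37,248.8 kg.
v_e = Isp · g₀ = 304 × 9.81 = 2982.2 m/s.
By the Tsiolkovsky rocket equation, Δv = v_e · ln(218,000/37,248.8) = 2982.2 × ln(5.853) = 2982.2 × 1.7669 ≈ 5269 m/s.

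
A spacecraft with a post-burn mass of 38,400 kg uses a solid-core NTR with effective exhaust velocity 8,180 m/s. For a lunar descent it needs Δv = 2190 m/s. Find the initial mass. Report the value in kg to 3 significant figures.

initial mass ≈ 50200 kg

By the Tsiolkovsky rocket equation, m₀/m_f = exp(Δv / v_e) = exp(2190 / 8180.0) = exp(0.2677) = 1.3070.
m₀ = m_f × 1.3070 = 38,400 × 1.3070 = 50,188.8 kg.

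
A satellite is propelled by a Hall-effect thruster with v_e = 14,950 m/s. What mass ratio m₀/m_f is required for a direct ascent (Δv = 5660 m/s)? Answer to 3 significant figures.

m₀/m_f = exp(Δv / v_e) = exp(5660 / 14950.0) = exp(0.3786) = 1.4602.

mass ratio ≈ 1.46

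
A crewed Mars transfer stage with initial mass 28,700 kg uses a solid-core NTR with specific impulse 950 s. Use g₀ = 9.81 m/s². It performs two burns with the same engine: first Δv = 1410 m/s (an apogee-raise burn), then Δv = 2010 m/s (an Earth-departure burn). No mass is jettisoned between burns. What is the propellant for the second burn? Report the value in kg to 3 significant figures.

v_e = Isp · g₀ = 950 × 9.81 = 9319.5 m/s.
After the first burn: m = 28700 × exp(−1410/9319.5) = 28700 × 0.85959 = 24,670.2 kg.
After the second burn: m = 24,670.2 × exp(−2010/9319.5) = 24,670.2 × 0.80600 = 19,884.2 kg.
Second-burn propellant = 24,670.2 − 19,884.2 = 4,786 kg.

propellant for the second burn ≈ 4790 kg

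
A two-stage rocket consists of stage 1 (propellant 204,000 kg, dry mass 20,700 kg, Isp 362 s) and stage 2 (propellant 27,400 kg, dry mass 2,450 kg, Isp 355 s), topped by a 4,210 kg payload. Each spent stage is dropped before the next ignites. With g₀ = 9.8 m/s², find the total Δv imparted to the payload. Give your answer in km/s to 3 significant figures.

Δv ≈ 11.2 km/s

Ignition mass of stage 1 = 204,000+20,700 + 27,400+2,450 + 4,210 = 258,760 kg.
Stage 1: m₀ = 258,760 kg, m_f = 258,760 − 204,000 = 54,760 kg; Δv = 362×9.8×ln(4.725) = 3547.6×1.5529 ≈ 5509 m/s.
Stage 2: m₀ = 34,060 kg, m_f = 34,060 − 27,400 = 6,660 kg; Δv = 355×9.8×ln(5.114) = 3479.0×1.6320 ≈ 5678 m/s.
Total Δv = 5509 + 5678 = 11187 m/s.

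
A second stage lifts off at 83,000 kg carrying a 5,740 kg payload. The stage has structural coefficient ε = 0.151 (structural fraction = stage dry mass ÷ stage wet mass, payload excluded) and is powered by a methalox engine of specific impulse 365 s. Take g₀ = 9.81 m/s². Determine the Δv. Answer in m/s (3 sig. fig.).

Δv ≈ 5590 m/s

Stage wet mass = m₀ − payload = 83,000 − 5,740 = 77,260 kg.
Stage dry mass = ε × stage wet mass = 0.151 × 77,260 = 11,666.3 kg.
Burnout mass m_f = stage dry + payload = 11,666.3 + 5,740 = 17,406.3 kg.
v_e = Isp · g₀ = 365 × 9.81 = 3580.7 m/s.
Δv = v_e · ln(83,000/17,406.3) = 3580.7 × ln(4.768) = 3580.7 × 1.5620 ≈ 5593 m/s.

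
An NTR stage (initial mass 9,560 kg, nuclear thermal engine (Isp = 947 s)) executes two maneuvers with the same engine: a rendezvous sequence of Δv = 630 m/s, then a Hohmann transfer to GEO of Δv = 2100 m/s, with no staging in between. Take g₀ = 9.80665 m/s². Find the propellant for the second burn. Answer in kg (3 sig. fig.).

propellant for the second burn ≈ 1810 kg

v_e = Isp · g₀ = 947 × 9.80665 = 9286.9 m/s.
After the first burn: m = 9560 × exp(−630/9286.9) = 9560 × 0.93441 = 8,932.96 kg.
After the second burn: m = 8,932.96 × exp(−2100/9286.9) = 8,932.96 × 0.79762 = 7,125.11 kg.
Second-burn propellant = 8,932.96 − 7,125.11 = 1,807.85 kg.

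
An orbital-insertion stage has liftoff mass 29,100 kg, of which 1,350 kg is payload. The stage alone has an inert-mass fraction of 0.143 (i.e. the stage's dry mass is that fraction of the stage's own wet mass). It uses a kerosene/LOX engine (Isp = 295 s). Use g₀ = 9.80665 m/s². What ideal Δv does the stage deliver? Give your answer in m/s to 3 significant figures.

Stage wet mass = m₀ − payload = 29,100 − 1,350 = 27,750 kg.
Stage dry mass = ε × stage wet mass = 0.143 × 27,750 = 3,968.25 kg.
Burnout mass m_f = stage dry + payload = 3,968.25 + 1,350 = 5,318.25 kg.
v_e = Isp · g₀ = 295 × 9.80665 = 2893.0 m/s.
Δv = v_e · ln(29,100/5,318.25) = 2893.0 × ln(5.472) = 2893.0 × 1.6996 ≈ 4917 m/s.

Δv ≈ 4920 m/s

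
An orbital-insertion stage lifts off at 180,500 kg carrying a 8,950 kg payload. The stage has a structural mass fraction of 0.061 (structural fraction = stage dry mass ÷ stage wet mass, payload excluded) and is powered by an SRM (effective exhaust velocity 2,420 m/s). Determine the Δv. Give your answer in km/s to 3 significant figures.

Δv ≈ 5.40 km/s

Stage wet mass = m₀ − payload = 180,500 − 8,950 = 171,550 kg.
Stage dry mass = ε × stage wet mass = 0.061 × 171,550 = 10,464.6 kg.
Burnout mass m_f = stage dry + payload = 10,464.6 + 8,950 = 19,414.6 kg.
Rocket equation: Δv = v_e · ln(180,500/19,414.6) = 2420.0 × ln(9.297) = 2420.0 × 2.2297 ≈ 5396 m/s.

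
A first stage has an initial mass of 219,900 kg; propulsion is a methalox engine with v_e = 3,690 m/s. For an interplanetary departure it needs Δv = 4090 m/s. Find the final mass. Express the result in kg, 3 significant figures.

final mass ≈ 72600 kg

m₀/m_f = exp(Δv / v_e) = exp(4090 / 3690.0) = exp(1.1084) = 3.0295.
m_f = m₀ / 3.0295 = 219,900 / 3.0295 = 72,586.2 kg.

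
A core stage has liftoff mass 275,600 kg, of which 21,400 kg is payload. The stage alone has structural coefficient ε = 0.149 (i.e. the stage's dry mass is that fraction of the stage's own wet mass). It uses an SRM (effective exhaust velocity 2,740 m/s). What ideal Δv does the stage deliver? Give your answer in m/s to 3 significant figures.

Stage wet mass = m₀ − payload = 275,600 − 21,400 = 254,200 kg.
Stage dry mass = ε × stage wet mass = 0.149 × 254,200 = 37,875.8 kg.
Burnout mass m_f = stage dry + payload = 37,875.8 + 21,400 = 59,275.8 kg.
By the Tsiolkovsky rocket equation, Δv = v_e · ln(275,600/59,275.8) = 2740.0 × ln(4.649) = 2740.0 × 1.5367 ≈ 4211 m/s.

Δv ≈ 4210 m/s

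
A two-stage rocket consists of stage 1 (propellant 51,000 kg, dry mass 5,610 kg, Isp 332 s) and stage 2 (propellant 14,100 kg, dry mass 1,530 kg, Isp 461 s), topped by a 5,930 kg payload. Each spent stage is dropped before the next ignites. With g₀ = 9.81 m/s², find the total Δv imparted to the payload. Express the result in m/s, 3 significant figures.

Ignition mass of stage 1 = 51,000+5,610 + 14,100+1,530 + 5,930 = 78,170 kg.
Stage 1: m₀ = 78,170 kg, m_f = 78,170 − 51,000 = 27,170 kg; Δv = 332×9.81×ln(2.877) = 3256.9×1.0568 ≈ 3442 m/s.
Stage 2: m₀ = 21,560 kg, m_f = 21,560 − 14,100 = 7,460 kg; Δv = 461×9.81×ln(2.89) = 4522.4×1.0613 ≈ 4800 m/s.
Total Δv = 3442 + 4800 = 8242 m/s.

Δv ≈ 8240 m/s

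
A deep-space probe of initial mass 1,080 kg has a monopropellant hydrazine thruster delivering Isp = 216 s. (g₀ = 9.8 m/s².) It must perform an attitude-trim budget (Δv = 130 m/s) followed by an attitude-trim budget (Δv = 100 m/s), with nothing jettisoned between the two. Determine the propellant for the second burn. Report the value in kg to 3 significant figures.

v_e = Isp · g₀ = 216 × 9.8 = 2116.8 m/s.
After the first burn: m = 1080 × exp(−130/2116.8) = 1080 × 0.94043 = 1,015.66 kg.
After the second burn: m = 1,015.66 × exp(−100/2116.8) = 1,015.66 × 0.95386 = 968.797 kg.
Second-burn propellant = 1,015.66 − 968.797 = 46.863 kg.

propellant for the second burn ≈ 46.9 kg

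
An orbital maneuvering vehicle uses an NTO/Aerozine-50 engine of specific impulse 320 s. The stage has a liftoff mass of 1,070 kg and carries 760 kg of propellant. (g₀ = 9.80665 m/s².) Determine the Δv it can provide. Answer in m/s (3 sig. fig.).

v_e = Isp · g₀ = 320 × 9.80665 = 3138.1 m/s.
m_f = m₀ − m_prop = 1,070 − 760 = 310 kg.
From the ideal rocket equation, Δv = v_e · ln(m₀/m_f) = 3138.1 × ln(3.452) = 3138.1 × 1.2388 ≈ 3887.6 m/s.

Δv ≈ 3890 m/s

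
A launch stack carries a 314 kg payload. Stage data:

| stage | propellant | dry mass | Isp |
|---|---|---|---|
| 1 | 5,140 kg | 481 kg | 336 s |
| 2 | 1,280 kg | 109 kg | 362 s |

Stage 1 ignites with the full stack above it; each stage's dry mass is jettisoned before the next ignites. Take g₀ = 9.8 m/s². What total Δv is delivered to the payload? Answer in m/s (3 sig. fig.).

Ignition mass of stage 1 = 5,140+481 + 1,280+109 + 314 = 7,324 kg.
Stage 1: m₀ = 7,324 kg, m_f = 7,324 − 5,140 = 2,184 kg; Δv = 336×9.8×ln(3.353) = 3292.8×1.2100 ≈ 3984 m/s.
Stage 2: m₀ = 1,703 kg, m_f = 1,703 − 1,280 = 423 kg; Δv = 362×9.8×ln(4.026) = 3547.6×1.3928 ≈ 4941 m/s.
Total Δv = 3984 + 4941 = 8925 m/s.

Δv ≈ 8930 m/s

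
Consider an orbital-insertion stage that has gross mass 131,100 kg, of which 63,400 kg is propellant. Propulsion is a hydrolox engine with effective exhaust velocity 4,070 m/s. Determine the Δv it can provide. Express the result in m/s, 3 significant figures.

m_f = m₀ − m_prop = 131,100 − 63,400 = 67,700 kg.
By the Tsiolkovsky rocket equation, Δv = v_e · ln(m₀/m_f) = 4070.0 × ln(1.936) = 4070.0 × 0.6609 ≈ 2689.8 m/s.

Δv ≈ 2690 m/s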